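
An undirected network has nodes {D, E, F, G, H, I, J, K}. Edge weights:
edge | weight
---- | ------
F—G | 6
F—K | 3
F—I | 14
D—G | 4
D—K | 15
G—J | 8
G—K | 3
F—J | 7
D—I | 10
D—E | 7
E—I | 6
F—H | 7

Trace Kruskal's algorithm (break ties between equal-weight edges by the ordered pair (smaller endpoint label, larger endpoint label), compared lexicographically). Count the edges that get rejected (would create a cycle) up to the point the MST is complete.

Sort edges by weight, then run Kruskal:
F—K (3): add — endpoints in different components.
G—K (3): add — endpoints in different components.
D—G (4): add — endpoints in different components.
E—I (6): add — endpoints in different components.
F—G (6): skip — F and G already connected.
D—E (7): add — endpoints in different components.
F—H (7): add — endpoints in different components.
F—J (7): add — endpoints in different components.
Edges rejected before the tree was complete: 1.

1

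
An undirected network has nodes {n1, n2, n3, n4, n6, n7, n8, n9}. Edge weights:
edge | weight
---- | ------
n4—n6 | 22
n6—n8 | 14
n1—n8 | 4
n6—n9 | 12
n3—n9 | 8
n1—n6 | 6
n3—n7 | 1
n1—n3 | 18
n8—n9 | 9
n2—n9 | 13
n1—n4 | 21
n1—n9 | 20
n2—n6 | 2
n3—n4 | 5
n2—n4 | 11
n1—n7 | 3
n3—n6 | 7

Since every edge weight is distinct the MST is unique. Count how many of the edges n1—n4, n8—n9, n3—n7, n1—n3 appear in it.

Kruskal: consider edges lightest-first.
n3—n7 (1): add — endpoints in different components.
n2—n6 (2): add — endpoints in different components.
n1—n7 (3): add — endpoints in different components.
n1—n8 (4): add — endpoints in different components.
n3—n4 (5): add — endpoints in different components.
n1—n6 (6): add — endpoints in different components.
n3—n6 (7): skip — n3 and n6 already connected.
n3—n9 (8): add — endpoints in different components.
MST edge set: {n3—n7, n2—n6, n1—n7, n1—n8, n3—n4, n1—n6, n3—n9}.
Of the listed edges, {n3—n7} are in the MST → 1.

1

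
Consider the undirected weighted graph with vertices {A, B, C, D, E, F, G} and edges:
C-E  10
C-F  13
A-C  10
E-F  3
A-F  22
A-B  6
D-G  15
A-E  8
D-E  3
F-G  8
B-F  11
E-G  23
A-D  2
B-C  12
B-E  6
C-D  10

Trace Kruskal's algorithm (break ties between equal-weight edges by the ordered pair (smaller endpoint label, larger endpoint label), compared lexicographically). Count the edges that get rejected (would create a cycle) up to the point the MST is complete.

2

Kruskal: consider edges lightest-first.
A-D (2): add — endpoints in different components.
D-E (3): add — endpoints in different components.
E-F (3): add — endpoints in different components.
A-B (6): add — endpoints in different components.
B-E (6): skip — B and E already connected.
A-E (8): skip — A and E already connected.
F-G (8): add — endpoints in different components.
A-C (10): add — endpoints in different components.
Edges rejected before the tree was complete: 2.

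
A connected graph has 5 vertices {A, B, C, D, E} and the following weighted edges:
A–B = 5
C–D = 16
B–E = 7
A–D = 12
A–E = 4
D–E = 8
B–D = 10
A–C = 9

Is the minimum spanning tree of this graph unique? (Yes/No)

Yes

Kruskal's algorithm — process edges by increasing weight (ties by edge label):
A–E (4): add. Components now {A,E} {B} {C} {D}
A–B (5): add. Components now {A,B,E} {C} {D}
B–E (7): skip — B and E already connected.
D–E (8): add. Components now {A,B,D,E} {C}
A–C (9): add. Components now {A,B,C,D,E}
Every non-tree edge has weight strictly greater than the heaviest edge on the tree path between its endpoints, so the MST is unique.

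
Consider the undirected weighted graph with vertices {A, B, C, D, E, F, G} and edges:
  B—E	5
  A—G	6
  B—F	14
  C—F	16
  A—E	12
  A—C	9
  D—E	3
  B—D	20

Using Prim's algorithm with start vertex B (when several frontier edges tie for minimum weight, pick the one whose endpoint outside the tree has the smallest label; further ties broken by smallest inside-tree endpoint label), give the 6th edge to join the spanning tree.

Grow the tree from B using Prim:
Step 1: cheapest edge leaving the tree is B—E (5); add E.
Step 2: cheapest edge leaving the tree is D—E (3); add D.
Step 3: cheapest edge leaving the tree is A—E (12); add A.
Step 4: cheapest edge leaving the tree is A—G (6); add G.
Step 5: cheapest edge leaving the tree is A—C (9); add C.
Step 6: cheapest edge leaving the tree is B—F (14); add F.
The 6th edge added is B—F.

B-F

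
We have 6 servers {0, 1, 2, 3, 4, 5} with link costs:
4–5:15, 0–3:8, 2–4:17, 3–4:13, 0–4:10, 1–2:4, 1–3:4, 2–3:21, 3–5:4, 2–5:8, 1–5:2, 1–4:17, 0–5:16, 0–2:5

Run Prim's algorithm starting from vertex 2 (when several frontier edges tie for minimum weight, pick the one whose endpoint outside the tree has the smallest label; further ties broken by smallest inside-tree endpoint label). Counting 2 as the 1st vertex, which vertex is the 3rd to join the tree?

Prim, starting at 2.
Step 1: frontier [1–2 4, 0–2 5, 2–5 8, 2–4 17, 2–3 21] → take 1–2 (4); add 1.
Step 2: frontier [1–5 2, 1–3 4, 1–4 17, 0–2 5, 2–5 8, 2–4 17, 2–3 21] → take 1–5 (2); add 5.
Step 3: frontier [1–3 4, 1–4 17, 0–2 5, 2–4 17, 2–3 21, 3–5 4, 4–5 15, 0–5 16] → take 1–3 (4); add 3.
Step 4: frontier [1–4 17, 0–2 5, 2–4 17, 0–3 8, 3–4 13, 4–5 15, 0–5 16] → take 0–2 (5); add 0.
Step 5: frontier [0–4 10, 1–4 17, 2–4 17, 3–4 13, 4–5 15] → take 0–4 (10); add 4.
Vertex order: 2, 1, 5, 3, 0, 4. The 3rd vertex is 5.

5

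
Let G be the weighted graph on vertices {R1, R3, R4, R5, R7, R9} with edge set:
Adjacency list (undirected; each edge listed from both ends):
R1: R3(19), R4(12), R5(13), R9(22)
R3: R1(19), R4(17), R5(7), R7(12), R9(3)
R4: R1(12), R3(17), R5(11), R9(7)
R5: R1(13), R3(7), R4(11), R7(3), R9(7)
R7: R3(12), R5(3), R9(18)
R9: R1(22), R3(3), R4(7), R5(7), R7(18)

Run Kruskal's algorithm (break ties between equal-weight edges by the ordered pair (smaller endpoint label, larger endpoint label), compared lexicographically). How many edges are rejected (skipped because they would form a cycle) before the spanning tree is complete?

2

Kruskal: consider edges lightest-first.
R3-R9 (3): add — endpoints in different components.
R5-R7 (3): add — endpoints in different components.
R3-R5 (7): add — endpoints in different components.
R4-R9 (7): add — endpoints in different components.
R5-R9 (7): skip — R9 and R5 already connected.
R4-R5 (11): skip — R5 and R4 already connected.
R1-R4 (12): add — endpoints in different components.
Edges rejected before the tree was complete: 2.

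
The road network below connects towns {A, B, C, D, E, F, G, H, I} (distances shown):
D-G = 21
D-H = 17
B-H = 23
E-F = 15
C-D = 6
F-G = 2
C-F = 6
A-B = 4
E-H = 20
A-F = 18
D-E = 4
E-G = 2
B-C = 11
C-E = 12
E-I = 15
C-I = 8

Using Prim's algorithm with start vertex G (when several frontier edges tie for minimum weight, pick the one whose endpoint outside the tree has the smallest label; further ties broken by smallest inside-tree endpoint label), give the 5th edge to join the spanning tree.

C-I

Prim's algorithm from G:
Step 1: cheapest edge leaving the tree is E-G (2); add E.
Step 2: cheapest edge leaving the tree is F-G (2); add F.
Step 3: cheapest edge leaving the tree is D-E (4); add D.
Step 4: cheapest edge leaving the tree is C-D (6); add C.
Step 5: cheapest edge leaving the tree is C-I (8); add I.
Step 6: cheapest edge leaving the tree is B-C (11); add B.
Step 7: cheapest edge leaving the tree is A-B (4); add A.
Step 8: cheapest edge leaving the tree is D-H (17); add H.
The 5th edge added is C-I.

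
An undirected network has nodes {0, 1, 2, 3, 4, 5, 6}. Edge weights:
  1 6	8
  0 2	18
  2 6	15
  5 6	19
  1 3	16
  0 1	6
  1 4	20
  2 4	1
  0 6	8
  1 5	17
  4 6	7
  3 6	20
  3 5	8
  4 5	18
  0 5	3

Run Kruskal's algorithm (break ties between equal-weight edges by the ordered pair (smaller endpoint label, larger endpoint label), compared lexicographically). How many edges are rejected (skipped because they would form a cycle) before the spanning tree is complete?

Kruskal's algorithm — process edges by increasing weight (ties by edge label):
2 4 (1): add. Components now {0} {1} {2,4} {3} {5} {6}
0 5 (3): add. Components now {0,5} {1} {2,4} {3} {6}
0 1 (6): add. Components now {0,1,5} {2,4} {3} {6}
4 6 (7): add. Components now {0,1,5} {2,4,6} {3}
0 6 (8): add. Components now {0,1,2,4,5,6} {3}
1 6 (8): skip — 1 and 6 already connected.
3 5 (8): add. Components now {0,1,2,3,4,5,6}
Edges rejected before the tree was complete: 1.

1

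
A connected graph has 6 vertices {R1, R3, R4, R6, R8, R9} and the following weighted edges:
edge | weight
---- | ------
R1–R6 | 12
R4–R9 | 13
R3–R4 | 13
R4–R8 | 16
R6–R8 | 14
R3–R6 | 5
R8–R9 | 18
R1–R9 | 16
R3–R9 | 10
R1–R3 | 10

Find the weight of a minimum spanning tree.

Grow the tree from R1 using Prim:
Step 1: cheapest edge leaving the tree is R1–R3 (10); add R3.
Step 2: cheapest edge leaving the tree is R3–R6 (5); add R6.
Step 3: cheapest edge leaving the tree is R3–R9 (10); add R9.
Step 4: cheapest edge leaving the tree is R3–R4 (13); add R4.
Step 5: cheapest edge leaving the tree is R6–R8 (14); add R8.
MST edges: R1–R3, R3–R6, R3–R9, R3–R4, R6–R8; total weight 10+5+10+13+14 = 52.

52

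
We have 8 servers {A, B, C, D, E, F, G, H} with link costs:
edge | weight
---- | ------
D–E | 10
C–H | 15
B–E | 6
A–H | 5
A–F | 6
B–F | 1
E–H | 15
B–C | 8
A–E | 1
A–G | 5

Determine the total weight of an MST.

36

Kruskal's algorithm — process edges by increasing weight (ties by edge label):
A–E (1): add — endpoints in different components.
B–F (1): add — endpoints in different components.
A–G (5): add — endpoints in different components.
A–H (5): add — endpoints in different components.
A–F (6): add — endpoints in different components.
B–E (6): skip — B and E already connected.
B–C (8): add — endpoints in different components.
D–E (10): add — endpoints in different components.
MST edges: A–E, B–F, A–G, A–H, A–F, B–C, D–E; total weight 1+1+5+5+6+8+10 = 36.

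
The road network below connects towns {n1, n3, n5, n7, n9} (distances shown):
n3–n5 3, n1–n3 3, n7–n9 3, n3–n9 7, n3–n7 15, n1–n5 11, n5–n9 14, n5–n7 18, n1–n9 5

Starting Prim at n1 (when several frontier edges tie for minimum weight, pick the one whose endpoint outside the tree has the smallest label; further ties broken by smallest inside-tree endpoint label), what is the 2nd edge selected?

Prim, starting at n1.
Step 1: frontier [n1–n3 3, n1–n9 5, n1–n5 11] → take n1–n3 (3); add n3.
Step 2: frontier [n1–n9 5, n1–n5 11, n3–n5 3, n3–n9 7, n3–n7 15] → take n3–n5 (3); add n5.
Step 3: frontier [n1–n9 5, n3–n9 7, n3–n7 15, n5–n9 14, n5–n7 18] → take n1–n9 (5); add n9.
Step 4: frontier [n3–n7 15, n5–n7 18, n7–n9 3] → take n7–n9 (3); add n7.
The 2nd edge added is n3–n5.

n3-n5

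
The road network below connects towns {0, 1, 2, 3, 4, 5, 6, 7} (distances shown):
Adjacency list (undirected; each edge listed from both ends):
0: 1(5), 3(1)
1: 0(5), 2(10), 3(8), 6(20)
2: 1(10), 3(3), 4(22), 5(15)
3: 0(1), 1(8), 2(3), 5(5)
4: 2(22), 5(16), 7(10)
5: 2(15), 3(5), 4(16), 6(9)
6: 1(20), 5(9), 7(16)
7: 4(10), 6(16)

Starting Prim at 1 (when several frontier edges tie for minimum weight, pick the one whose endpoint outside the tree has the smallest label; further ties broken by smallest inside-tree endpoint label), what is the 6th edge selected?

4-5

Prim, starting at 1.
Step 1: frontier [0–1 5, 1–3 8, 1–2 10, 1–6 20] → take 0–1 (5); add 0.
Step 2: frontier [0–3 1, 1–3 8, 1–2 10, 1–6 20] → take 0–3 (1); add 3.
Step 3: frontier [1–2 10, 1–6 20, 2–3 3, 3–5 5] → take 2–3 (3); add 2.
Step 4: frontier [1–6 20, 2–5 15, 2–4 22, 3–5 5] → take 3–5 (5); add 5.
Step 5: frontier [1–6 20, 2–4 22, 5–6 9, 4–5 16] → take 5–6 (9); add 6.
Step 6: frontier [2–4 22, 4–5 16, 6–7 16] → take 4–5 (16); add 4.
Step 7: frontier [4–7 10, 6–7 16] → take 4–7 (10); add 7.
The 6th edge added is 4–5.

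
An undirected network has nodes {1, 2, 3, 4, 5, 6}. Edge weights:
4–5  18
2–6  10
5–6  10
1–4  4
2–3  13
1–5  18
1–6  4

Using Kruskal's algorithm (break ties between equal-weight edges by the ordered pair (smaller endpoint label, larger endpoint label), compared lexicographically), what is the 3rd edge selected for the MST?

2-6

Kruskal: consider edges lightest-first.
1–4 (4): add — endpoints in different components.
1–6 (4): add — endpoints in different components.
2–6 (10): add — endpoints in different components.
5–6 (10): add — endpoints in different components.
2–3 (13): add — endpoints in different components.
The 3rd edge added is 2–6.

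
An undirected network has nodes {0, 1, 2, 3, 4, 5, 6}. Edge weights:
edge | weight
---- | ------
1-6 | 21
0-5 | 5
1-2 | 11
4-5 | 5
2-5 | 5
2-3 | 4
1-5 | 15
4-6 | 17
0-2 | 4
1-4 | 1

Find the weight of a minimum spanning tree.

Sort edges by weight, then run Kruskal:
1-4 (1): add — endpoints in different components.
0-2 (4): add — endpoints in different components.
2-3 (4): add — endpoints in different components.
0-5 (5): add — endpoints in different components.
2-5 (5): skip — 2 and 5 already connected.
4-5 (5): add — endpoints in different components.
1-2 (11): skip — 1 and 2 already connected.
1-5 (15): skip — 1 and 5 already connected.
4-6 (17): add — endpoints in different components.
MST edges: 1-4, 0-2, 2-3, 0-5, 4-5, 4-6; total weight 1+4+4+5+5+17 = 36.

36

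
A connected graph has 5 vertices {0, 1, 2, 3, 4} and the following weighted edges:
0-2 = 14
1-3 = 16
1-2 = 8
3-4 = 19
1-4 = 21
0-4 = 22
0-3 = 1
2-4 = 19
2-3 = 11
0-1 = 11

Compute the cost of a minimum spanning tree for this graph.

Prim's algorithm from 3:
Step 1: cheapest edge leaving the tree is 0-3 (1); add 0.
Step 2: cheapest edge leaving the tree is 0-1 (11); add 1.
Step 3: cheapest edge leaving the tree is 1-2 (8); add 2.
Step 4: cheapest edge leaving the tree is 2-4 (19); add 4.
MST edges: 0-3, 0-1, 1-2, 2-4; total weight 1+11+8+19 = 39.

39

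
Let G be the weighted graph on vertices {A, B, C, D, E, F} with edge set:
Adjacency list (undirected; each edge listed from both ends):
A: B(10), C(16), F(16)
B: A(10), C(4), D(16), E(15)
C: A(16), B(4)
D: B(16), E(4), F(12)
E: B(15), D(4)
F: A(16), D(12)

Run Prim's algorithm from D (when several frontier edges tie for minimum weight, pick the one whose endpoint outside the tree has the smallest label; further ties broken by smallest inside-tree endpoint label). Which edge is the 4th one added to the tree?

Prim, starting at D.
Step 1: cheapest edge leaving the tree is D–E (4); add E.
Step 2: cheapest edge leaving the tree is D–F (12); add F.
Step 3: cheapest edge leaving the tree is B–E (15); add B.
Step 4: cheapest edge leaving the tree is B–C (4); add C.
Step 5: cheapest edge leaving the tree is A–B (10); add A.
The 4th edge added is B–C.

B-C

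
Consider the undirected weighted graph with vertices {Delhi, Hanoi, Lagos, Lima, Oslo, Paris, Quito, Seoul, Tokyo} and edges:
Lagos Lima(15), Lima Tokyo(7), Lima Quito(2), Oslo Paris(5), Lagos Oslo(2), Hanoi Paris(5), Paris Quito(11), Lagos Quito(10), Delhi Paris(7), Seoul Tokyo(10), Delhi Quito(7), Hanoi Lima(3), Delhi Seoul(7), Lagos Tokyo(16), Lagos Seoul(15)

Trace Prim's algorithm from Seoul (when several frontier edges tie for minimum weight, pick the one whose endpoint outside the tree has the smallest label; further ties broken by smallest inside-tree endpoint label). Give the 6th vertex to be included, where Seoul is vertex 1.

Grow the tree from Seoul using Prim:
Step 1: cheapest edge leaving the tree is Delhi Seoul (7); add Delhi.
Step 2: cheapest edge leaving the tree is Delhi Paris (7); add Paris.
Step 3: cheapest edge leaving the tree is Hanoi Paris (5); add Hanoi.
Step 4: cheapest edge leaving the tree is Hanoi Lima (3); add Lima.
Step 5: cheapest edge leaving the tree is Lima Quito (2); add Quito.
Step 6: cheapest edge leaving the tree is Oslo Paris (5); add Oslo.
Step 7: cheapest edge leaving the tree is Lagos Oslo (2); add Lagos.
Step 8: cheapest edge leaving the tree is Lima Tokyo (7); add Tokyo.
Vertex order: Seoul, Delhi, Paris, Hanoi, Lima, Quito, Oslo, Lagos, Tokyo. The 6th vertex is Quito.

Quito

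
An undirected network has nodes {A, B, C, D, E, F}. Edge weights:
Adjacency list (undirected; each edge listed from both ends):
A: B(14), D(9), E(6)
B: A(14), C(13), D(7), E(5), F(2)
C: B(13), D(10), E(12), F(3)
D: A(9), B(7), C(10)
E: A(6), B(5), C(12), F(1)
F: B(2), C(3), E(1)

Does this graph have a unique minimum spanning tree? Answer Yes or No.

Sort edges by weight, then run Kruskal:
E–F (1): add. Components now {A} {B} {C} {D} {E,F}
B–F (2): add. Components now {A} {B,E,F} {C} {D}
C–F (3): add. Components now {A} {B,C,E,F} {D}
B–E (5): skip — B and E already connected.
A–E (6): add. Components now {A,B,C,E,F} {D}
B–D (7): add. Components now {A,B,C,D,E,F}
Every non-tree edge has weight strictly greater than the heaviest edge on the tree path between its endpoints, so the MST is unique.

Yes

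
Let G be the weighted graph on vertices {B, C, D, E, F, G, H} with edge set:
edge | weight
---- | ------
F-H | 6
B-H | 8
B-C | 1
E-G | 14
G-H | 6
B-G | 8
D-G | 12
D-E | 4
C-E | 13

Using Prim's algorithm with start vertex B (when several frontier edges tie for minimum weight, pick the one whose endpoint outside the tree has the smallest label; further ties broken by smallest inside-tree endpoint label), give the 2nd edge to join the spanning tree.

Grow the tree from B using Prim:
Step 1: cheapest edge leaving the tree is B-C (1); add C.
Step 2: cheapest edge leaving the tree is B-G (8); add G.
Step 3: cheapest edge leaving the tree is G-H (6); add H.
Step 4: cheapest edge leaving the tree is F-H (6); add F.
Step 5: cheapest edge leaving the tree is D-G (12); add D.
Step 6: cheapest edge leaving the tree is D-E (4); add E.
The 2nd edge added is B-G.

B-G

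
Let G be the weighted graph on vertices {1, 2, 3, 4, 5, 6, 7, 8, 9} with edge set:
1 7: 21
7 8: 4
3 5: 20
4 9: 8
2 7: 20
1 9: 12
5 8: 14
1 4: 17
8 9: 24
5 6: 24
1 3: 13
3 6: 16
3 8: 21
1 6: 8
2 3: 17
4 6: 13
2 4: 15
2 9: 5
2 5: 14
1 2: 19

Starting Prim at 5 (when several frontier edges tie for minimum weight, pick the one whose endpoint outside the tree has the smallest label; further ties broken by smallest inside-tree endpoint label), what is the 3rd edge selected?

4-9

Prim's algorithm from 5:
Step 1: cheapest edge leaving the tree is 2 5 (14); add 2.
Step 2: cheapest edge leaving the tree is 2 9 (5); add 9.
Step 3: cheapest edge leaving the tree is 4 9 (8); add 4.
Step 4: cheapest edge leaving the tree is 1 9 (12); add 1.
Step 5: cheapest edge leaving the tree is 1 6 (8); add 6.
Step 6: cheapest edge leaving the tree is 1 3 (13); add 3.
Step 7: cheapest edge leaving the tree is 5 8 (14); add 8.
Step 8: cheapest edge leaving the tree is 7 8 (4); add 7.
The 3rd edge added is 4 9.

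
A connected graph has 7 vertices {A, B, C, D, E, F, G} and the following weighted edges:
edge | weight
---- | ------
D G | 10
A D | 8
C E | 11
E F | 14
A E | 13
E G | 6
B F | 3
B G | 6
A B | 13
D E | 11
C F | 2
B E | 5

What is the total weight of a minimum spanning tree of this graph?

34

Kruskal's algorithm — process edges by increasing weight (ties by edge label):
C F (2): add. Components now {A} {B} {C,F} {D} {E} {G}
B F (3): add. Components now {A} {B,C,F} {D} {E} {G}
B E (5): add. Components now {A} {B,C,E,F} {D} {G}
B G (6): add. Components now {A} {B,C,E,F,G} {D}
E G (6): skip — E and G already connected.
A D (8): add. Components now {A,D} {B,C,E,F,G}
D G (10): add. Components now {A,B,C,D,E,F,G}
MST edges: C F, B F, B E, B G, A D, D G; total weight 2+3+5+6+8+10 = 34.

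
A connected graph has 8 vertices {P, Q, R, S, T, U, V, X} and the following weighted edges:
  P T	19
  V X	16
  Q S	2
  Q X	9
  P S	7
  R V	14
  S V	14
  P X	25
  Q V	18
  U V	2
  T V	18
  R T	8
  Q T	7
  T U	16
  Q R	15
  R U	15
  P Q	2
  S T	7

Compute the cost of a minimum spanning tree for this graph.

Prim's algorithm from T:
Step 1: cheapest edge leaving the tree is Q T (7); add Q.
Step 2: cheapest edge leaving the tree is P Q (2); add P.
Step 3: cheapest edge leaving the tree is Q S (2); add S.
Step 4: cheapest edge leaving the tree is R T (8); add R.
Step 5: cheapest edge leaving the tree is Q X (9); add X.
Step 6: cheapest edge leaving the tree is R V (14); add V.
Step 7: cheapest edge leaving the tree is U V (2); add U.
MST edges: Q T, P Q, Q S, R T, Q X, R V, U V; total weight 7+2+2+8+9+14+2 = 44.

44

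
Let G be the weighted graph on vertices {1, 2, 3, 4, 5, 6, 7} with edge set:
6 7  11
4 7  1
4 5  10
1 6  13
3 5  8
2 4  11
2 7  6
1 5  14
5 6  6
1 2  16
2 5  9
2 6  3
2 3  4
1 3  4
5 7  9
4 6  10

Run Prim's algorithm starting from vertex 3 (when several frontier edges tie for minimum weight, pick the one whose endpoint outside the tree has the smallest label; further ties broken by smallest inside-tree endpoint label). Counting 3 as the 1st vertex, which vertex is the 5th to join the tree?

Prim's algorithm from 3:
Step 1: cheapest edge leaving the tree is 1 3 (4); add 1.
Step 2: cheapest edge leaving the tree is 2 3 (4); add 2.
Step 3: cheapest edge leaving the tree is 2 6 (3); add 6.
Step 4: cheapest edge leaving the tree is 5 6 (6); add 5.
Step 5: cheapest edge leaving the tree is 2 7 (6); add 7.
Step 6: cheapest edge leaving the tree is 4 7 (1); add 4.
Vertex order: 3, 1, 2, 6, 5, 7, 4. The 5th vertex is 5.

5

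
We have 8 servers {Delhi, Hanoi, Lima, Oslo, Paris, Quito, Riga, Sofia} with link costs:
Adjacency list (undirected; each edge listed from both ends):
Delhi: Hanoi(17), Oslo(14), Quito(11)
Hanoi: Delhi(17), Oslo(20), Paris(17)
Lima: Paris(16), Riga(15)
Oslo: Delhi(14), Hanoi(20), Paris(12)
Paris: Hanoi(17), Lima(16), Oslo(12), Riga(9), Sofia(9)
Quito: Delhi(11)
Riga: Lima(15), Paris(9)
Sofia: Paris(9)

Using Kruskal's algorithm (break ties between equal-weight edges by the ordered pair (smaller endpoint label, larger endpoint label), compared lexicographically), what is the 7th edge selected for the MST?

Delhi-Hanoi

Kruskal's algorithm — process edges by increasing weight (ties by edge label):
Paris–Riga (9): add — endpoints in different components.
Paris–Sofia (9): add — endpoints in different components.
Delhi–Quito (11): add — endpoints in different components.
Oslo–Paris (12): add — endpoints in different components.
Delhi–Oslo (14): add — endpoints in different components.
Lima–Riga (15): add — endpoints in different components.
Lima–Paris (16): skip — Paris and Lima already connected.
Delhi–Hanoi (17): add — endpoints in different components.
The 7th edge added is Delhi–Hanoi.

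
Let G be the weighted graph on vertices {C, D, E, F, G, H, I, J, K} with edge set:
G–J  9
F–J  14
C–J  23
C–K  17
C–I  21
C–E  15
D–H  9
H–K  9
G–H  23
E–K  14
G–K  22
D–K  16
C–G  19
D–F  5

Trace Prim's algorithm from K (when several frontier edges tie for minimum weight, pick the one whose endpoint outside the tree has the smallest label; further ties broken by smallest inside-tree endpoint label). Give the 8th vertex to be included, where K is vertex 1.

Prim, starting at K.
Step 1: frontier [H–K 9, E–K 14, D–K 16, C–K 17, G–K 22] → take H–K (9); add H.
Step 2: frontier [D–H 9, G–H 23, E–K 14, D–K 16, C–K 17, G–K 22] → take D–H (9); add D.
Step 3: frontier [D–F 5, G–H 23, E–K 14, C–K 17, G–K 22] → take D–F (5); add F.
Step 4: frontier [F–J 14, G–H 23, E–K 14, C–K 17, G–K 22] → take E–K (14); add E.
Step 5: frontier [C–E 15, F–J 14, G–H 23, C–K 17, G–K 22] → take F–J (14); add J.
Step 6: frontier [C–E 15, G–H 23, G–J 9, C–J 23, C–K 17, G–K 22] → take G–J (9); add G.
Step 7: frontier [C–E 15, C–G 19, C–J 23, C–K 17] → take C–E (15); add C.
Step 8: frontier [C–I 21] → take C–I (21); add I.
Vertex order: K, H, D, F, E, J, G, C, I. The 8th vertex is C.

C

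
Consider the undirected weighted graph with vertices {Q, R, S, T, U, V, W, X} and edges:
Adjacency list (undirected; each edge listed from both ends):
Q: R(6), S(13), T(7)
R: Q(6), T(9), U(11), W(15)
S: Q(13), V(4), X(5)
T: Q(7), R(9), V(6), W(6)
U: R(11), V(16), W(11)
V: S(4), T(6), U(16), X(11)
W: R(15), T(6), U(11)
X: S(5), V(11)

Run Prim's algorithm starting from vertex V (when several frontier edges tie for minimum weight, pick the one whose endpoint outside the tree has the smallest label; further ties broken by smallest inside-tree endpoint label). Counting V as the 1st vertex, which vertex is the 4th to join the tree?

Prim, starting at V.
Step 1: frontier [S V 4, T V 6, V X 11, U V 16] → take S V (4); add S.
Step 2: frontier [S X 5, Q S 13, T V 6, V X 11, U V 16] → take S X (5); add X.
Step 3: frontier [Q S 13, T V 6, U V 16] → take T V (6); add T.
Step 4: frontier [Q S 13, T W 6, Q T 7, R T 9, U V 16] → take T W (6); add W.
Step 5: frontier [Q S 13, Q T 7, R T 9, U V 16, U W 11, R W 15] → take Q T (7); add Q.
Step 6: frontier [Q R 6, R T 9, U V 16, U W 11, R W 15] → take Q R (6); add R.
Step 7: frontier [R U 11, U V 16, U W 11] → take R U (11); add U.
Vertex order: V, S, X, T, W, Q, R, U. The 4th vertex is T.

T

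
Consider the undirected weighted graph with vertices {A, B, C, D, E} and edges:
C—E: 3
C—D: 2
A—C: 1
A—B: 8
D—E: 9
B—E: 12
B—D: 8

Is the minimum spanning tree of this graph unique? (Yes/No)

No

Sort edges by weight, then run Kruskal:
A—C (1): add — endpoints in different components.
C—D (2): add — endpoints in different components.
C—E (3): add — endpoints in different components.
A—B (8): add — endpoints in different components.
Non-tree edge B—D has weight 8, equal to the heaviest edge on its tree cycle — swapping gives another MST of the same weight. Not unique.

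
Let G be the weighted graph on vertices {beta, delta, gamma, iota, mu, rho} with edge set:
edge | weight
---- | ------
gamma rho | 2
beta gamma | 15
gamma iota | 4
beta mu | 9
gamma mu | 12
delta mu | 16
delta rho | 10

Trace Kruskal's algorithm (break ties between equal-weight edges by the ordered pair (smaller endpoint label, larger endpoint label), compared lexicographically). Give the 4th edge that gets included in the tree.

Kruskal: consider edges lightest-first.
gamma rho (2): add — endpoints in different components.
gamma iota (4): add — endpoints in different components.
beta mu (9): add — endpoints in different components.
delta rho (10): add — endpoints in different components.
gamma mu (12): add — endpoints in different components.
The 4th edge added is delta rho.

delta-rho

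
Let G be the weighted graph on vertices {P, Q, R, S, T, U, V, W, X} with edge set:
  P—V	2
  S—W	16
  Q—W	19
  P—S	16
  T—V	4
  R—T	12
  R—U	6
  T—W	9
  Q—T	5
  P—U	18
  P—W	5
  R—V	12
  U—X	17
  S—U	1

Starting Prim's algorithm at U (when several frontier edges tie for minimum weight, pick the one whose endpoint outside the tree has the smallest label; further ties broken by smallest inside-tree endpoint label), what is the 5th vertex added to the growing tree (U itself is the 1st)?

V

Grow the tree from U using Prim:
Step 1: frontier [S—U 1, R—U 6, U—X 17, P—U 18] → take S—U (1); add S.
Step 2: frontier [P—S 16, S—W 16, R—U 6, U—X 17, P—U 18] → take R—U (6); add R.
Step 3: frontier [R—T 12, R—V 12, P—S 16, S—W 16, U—X 17, P—U 18] → take R—T (12); add T.
Step 4: frontier [R—V 12, P—S 16, S—W 16, T—V 4, Q—T 5, T—W 9, U—X 17, P—U 18] → take T—V (4); add V.
Step 5: frontier [P—S 16, S—W 16, Q—T 5, T—W 9, U—X 17, P—U 18, P—V 2] → take P—V (2); add P.
Step 6: frontier [P—W 5, S—W 16, Q—T 5, T—W 9, U—X 17] → take Q—T (5); add Q.
Step 7: frontier [P—W 5, Q—W 19, S—W 16, T—W 9, U—X 17] → take P—W (5); add W.
Step 8: frontier [U—X 17] → take U—X (17); add X.
Vertex order: U, S, R, T, V, P, Q, W, X. The 5th vertex is V.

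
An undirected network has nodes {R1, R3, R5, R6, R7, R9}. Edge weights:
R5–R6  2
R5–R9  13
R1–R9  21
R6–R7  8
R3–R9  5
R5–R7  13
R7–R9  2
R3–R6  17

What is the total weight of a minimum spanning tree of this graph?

38

Kruskal's algorithm — process edges by increasing weight (ties by edge label):
R5–R6 (2): add. Components now {R9} {R5,R6} {R1} {R7} {R3}
R7–R9 (2): add. Components now {R7,R9} {R5,R6} {R1} {R3}
R3–R9 (5): add. Components now {R3,R7,R9} {R5,R6} {R1}
R6–R7 (8): add. Components now {R3,R5,R6,R7,R9} {R1}
R5–R7 (13): skip — R5 and R7 already connected.
R5–R9 (13): skip — R9 and R5 already connected.
R3–R6 (17): skip — R6 and R3 already connected.
R1–R9 (21): add. Components now {R1,R3,R5,R6,R7,R9}
MST edges: R5–R6, R7–R9, R3–R9, R6–R7, R1–R9; total weight 2+2+5+8+21 = 38.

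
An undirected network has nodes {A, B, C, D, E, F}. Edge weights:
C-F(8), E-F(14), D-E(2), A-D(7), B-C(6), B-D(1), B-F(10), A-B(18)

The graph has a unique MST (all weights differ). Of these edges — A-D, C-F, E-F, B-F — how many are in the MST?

2

Kruskal's algorithm — process edges by increasing weight (ties by edge label):
B-D (1): add. Components now {A} {B,D} {C} {E} {F}
D-E (2): add. Components now {A} {B,D,E} {C} {F}
B-C (6): add. Components now {A} {B,C,D,E} {F}
A-D (7): add. Components now {A,B,C,D,E} {F}
C-F (8): add. Components now {A,B,C,D,E,F}
MST edge set: {B-D, D-E, B-C, A-D, C-F}.
Of the listed edges, {A-D, C-F} are in the MST → 2.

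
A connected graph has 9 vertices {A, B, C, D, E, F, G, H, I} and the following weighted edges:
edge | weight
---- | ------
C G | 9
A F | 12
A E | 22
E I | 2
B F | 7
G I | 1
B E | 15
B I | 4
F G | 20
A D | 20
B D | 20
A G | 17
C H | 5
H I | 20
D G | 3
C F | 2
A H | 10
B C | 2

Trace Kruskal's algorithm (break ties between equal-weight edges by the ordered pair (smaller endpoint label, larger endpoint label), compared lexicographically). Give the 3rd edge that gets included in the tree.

Kruskal's algorithm — process edges by increasing weight (ties by edge label):
G I (1): add — endpoints in different components.
B C (2): add — endpoints in different components.
C F (2): add — endpoints in different components.
E I (2): add — endpoints in different components.
D G (3): add — endpoints in different components.
B I (4): add — endpoints in different components.
C H (5): add — endpoints in different components.
B F (7): skip — B and F already connected.
C G (9): skip — C and G already connected.
A H (10): add — endpoints in different components.
The 3rd edge added is C F.

C-F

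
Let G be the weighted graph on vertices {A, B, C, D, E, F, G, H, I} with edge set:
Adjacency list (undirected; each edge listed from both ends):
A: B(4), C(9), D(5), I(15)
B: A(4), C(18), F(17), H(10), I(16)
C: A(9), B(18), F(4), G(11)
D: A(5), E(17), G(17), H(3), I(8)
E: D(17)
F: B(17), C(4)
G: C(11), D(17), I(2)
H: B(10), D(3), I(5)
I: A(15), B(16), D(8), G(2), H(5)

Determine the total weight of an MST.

Prim's algorithm from I:
Step 1: cheapest edge leaving the tree is G—I (2); add G.
Step 2: cheapest edge leaving the tree is H—I (5); add H.
Step 3: cheapest edge leaving the tree is D—H (3); add D.
Step 4: cheapest edge leaving the tree is A—D (5); add A.
Step 5: cheapest edge leaving the tree is A—B (4); add B.
Step 6: cheapest edge leaving the tree is A—C (9); add C.
Step 7: cheapest edge leaving the tree is C—F (4); add F.
Step 8: cheapest edge leaving the tree is D—E (17); add E.
MST edges: G—I, H—I, D—H, A—D, A—B, A—C, C—F, D—E; total weight 2+5+3+5+4+9+4+17 = 49.

49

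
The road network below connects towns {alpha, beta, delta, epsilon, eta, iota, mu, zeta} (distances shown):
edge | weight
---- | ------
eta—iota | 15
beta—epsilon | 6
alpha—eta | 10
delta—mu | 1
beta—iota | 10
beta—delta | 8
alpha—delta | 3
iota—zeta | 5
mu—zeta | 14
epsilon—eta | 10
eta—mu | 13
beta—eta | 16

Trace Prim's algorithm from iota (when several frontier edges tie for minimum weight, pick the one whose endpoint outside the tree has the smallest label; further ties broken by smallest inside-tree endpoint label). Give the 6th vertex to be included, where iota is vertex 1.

Prim, starting at iota.
Step 1: cheapest edge leaving the tree is iota—zeta (5); add zeta.
Step 2: cheapest edge leaving the tree is beta—iota (10); add beta.
Step 3: cheapest edge leaving the tree is beta—epsilon (6); add epsilon.
Step 4: cheapest edge leaving the tree is beta—delta (8); add delta.
Step 5: cheapest edge leaving the tree is delta—mu (1); add mu.
Step 6: cheapest edge leaving the tree is alpha—delta (3); add alpha.
Step 7: cheapest edge leaving the tree is alpha—eta (10); add eta.
Vertex order: iota, zeta, beta, epsilon, delta, mu, alpha, eta. The 6th vertex is mu.

mu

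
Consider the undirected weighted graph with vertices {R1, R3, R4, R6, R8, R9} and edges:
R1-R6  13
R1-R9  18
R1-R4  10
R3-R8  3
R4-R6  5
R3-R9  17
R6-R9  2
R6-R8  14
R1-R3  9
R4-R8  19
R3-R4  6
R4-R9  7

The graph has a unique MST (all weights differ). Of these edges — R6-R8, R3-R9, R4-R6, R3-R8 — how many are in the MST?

Kruskal's algorithm — process edges by increasing weight (ties by edge label):
R6-R9 (2): add. Components now {R4} {R3} {R8} {R1} {R6,R9}
R3-R8 (3): add. Components now {R4} {R3,R8} {R1} {R6,R9}
R4-R6 (5): add. Components now {R4,R6,R9} {R3,R8} {R1}
R3-R4 (6): add. Components now {R3,R4,R6,R8,R9} {R1}
R4-R9 (7): skip — R4 and R9 already connected.
R1-R3 (9): add. Components now {R1,R3,R4,R6,R8,R9}
MST edge set: {R6-R9, R3-R8, R4-R6, R3-R4, R1-R3}.
Of the listed edges, {R4-R6, R3-R8} are in the MST → 2.

2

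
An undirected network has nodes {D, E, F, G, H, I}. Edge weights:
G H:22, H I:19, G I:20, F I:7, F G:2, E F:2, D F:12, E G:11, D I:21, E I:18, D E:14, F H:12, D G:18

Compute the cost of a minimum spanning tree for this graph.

35

Kruskal's algorithm — process edges by increasing weight (ties by edge label):
E F (2): add. Components now {D} {E,F} {G} {H} {I}
F G (2): add. Components now {D} {E,F,G} {H} {I}
F I (7): add. Components now {D} {E,F,G,I} {H}
E G (11): skip — E and G already connected.
D F (12): add. Components now {D,E,F,G,I} {H}
F H (12): add. Components now {D,E,F,G,H,I}
MST edges: E F, F G, F I, D F, F H; total weight 2+2+7+12+12 = 35.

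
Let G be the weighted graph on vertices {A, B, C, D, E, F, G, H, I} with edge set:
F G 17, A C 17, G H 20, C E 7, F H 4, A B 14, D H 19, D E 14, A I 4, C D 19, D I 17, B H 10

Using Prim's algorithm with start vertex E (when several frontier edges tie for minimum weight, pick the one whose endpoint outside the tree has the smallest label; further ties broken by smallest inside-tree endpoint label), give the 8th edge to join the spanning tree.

Prim's algorithm from E:
Step 1: frontier [C E 7, D E 14] → take C E (7); add C.
Step 2: frontier [A C 17, C D 19, D E 14] → take D E (14); add D.
Step 3: frontier [A C 17, D I 17, D H 19] → take A C (17); add A.
Step 4: frontier [A I 4, A B 14, D I 17, D H 19] → take A I (4); add I.
Step 5: frontier [A B 14, D H 19] → take A B (14); add B.
Step 6: frontier [B H 10, D H 19] → take B H (10); add H.
Step 7: frontier [F H 4, G H 20] → take F H (4); add F.
Step 8: frontier [F G 17, G H 20] → take F G (17); add G.
The 8th edge added is F G.

F-G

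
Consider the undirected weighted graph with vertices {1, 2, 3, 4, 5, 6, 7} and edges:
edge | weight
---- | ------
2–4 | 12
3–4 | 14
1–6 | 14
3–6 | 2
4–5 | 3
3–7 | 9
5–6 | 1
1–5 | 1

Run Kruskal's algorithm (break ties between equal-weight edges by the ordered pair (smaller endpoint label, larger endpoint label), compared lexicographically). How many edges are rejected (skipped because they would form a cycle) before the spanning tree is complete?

Kruskal: consider edges lightest-first.
1–5 (1): add — endpoints in different components.
5–6 (1): add — endpoints in different components.
3–6 (2): add — endpoints in different components.
4–5 (3): add — endpoints in different components.
3–7 (9): add — endpoints in different components.
2–4 (12): add — endpoints in different components.
Edges rejected before the tree was complete: 0.

0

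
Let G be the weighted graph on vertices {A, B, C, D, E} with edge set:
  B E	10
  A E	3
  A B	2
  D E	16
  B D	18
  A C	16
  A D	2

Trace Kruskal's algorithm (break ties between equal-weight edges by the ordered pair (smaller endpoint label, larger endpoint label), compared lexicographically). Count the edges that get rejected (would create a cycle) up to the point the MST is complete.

Kruskal's algorithm — process edges by increasing weight (ties by edge label):
A B (2): add. Components now {A,B} {C} {D} {E}
A D (2): add. Components now {A,B,D} {C} {E}
A E (3): add. Components now {A,B,D,E} {C}
B E (10): skip — B and E already connected.
A C (16): add. Components now {A,B,C,D,E}
Edges rejected before the tree was complete: 1.

1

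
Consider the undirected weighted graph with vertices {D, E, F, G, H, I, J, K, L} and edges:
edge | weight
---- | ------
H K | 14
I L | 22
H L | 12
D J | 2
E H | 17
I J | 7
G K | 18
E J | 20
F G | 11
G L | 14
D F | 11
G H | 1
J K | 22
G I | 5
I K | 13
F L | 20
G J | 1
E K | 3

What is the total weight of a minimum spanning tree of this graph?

48

Grow the tree from L using Prim:
Step 1: cheapest edge leaving the tree is H L (12); add H.
Step 2: cheapest edge leaving the tree is G H (1); add G.
Step 3: cheapest edge leaving the tree is G J (1); add J.
Step 4: cheapest edge leaving the tree is D J (2); add D.
Step 5: cheapest edge leaving the tree is G I (5); add I.
Step 6: cheapest edge leaving the tree is D F (11); add F.
Step 7: cheapest edge leaving the tree is I K (13); add K.
Step 8: cheapest edge leaving the tree is E K (3); add E.
MST edges: H L, G H, G J, D J, G I, D F, I K, E K; total weight 12+1+1+2+5+11+13+3 = 48.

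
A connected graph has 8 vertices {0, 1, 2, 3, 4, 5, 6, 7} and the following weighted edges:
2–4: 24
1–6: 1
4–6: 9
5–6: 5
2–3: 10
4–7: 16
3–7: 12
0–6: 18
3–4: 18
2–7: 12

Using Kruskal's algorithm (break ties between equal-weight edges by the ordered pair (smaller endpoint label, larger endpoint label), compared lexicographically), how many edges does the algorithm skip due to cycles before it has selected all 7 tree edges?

1

Kruskal's algorithm — process edges by increasing weight (ties by edge label):
1–6 (1): add — endpoints in different components.
5–6 (5): add — endpoints in different components.
4–6 (9): add — endpoints in different components.
2–3 (10): add — endpoints in different components.
2–7 (12): add — endpoints in different components.
3–7 (12): skip — 3 and 7 already connected.
4–7 (16): add — endpoints in different components.
0–6 (18): add — endpoints in different components.
Edges rejected before the tree was complete: 1.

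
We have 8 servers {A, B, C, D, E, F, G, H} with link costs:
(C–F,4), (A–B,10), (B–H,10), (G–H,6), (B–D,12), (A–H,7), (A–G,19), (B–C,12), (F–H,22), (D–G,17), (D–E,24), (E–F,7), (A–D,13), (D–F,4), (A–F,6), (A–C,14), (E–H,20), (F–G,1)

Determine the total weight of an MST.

38

Kruskal: consider edges lightest-first.
F–G (1): add — endpoints in different components.
C–F (4): add — endpoints in different components.
D–F (4): add — endpoints in different components.
A–F (6): add — endpoints in different components.
G–H (6): add — endpoints in different components.
A–H (7): skip — A and H already connected.
E–F (7): add — endpoints in different components.
A–B (10): add — endpoints in different components.
MST edges: F–G, C–F, D–F, A–F, G–H, E–F, A–B; total weight 1+4+4+6+6+7+10 = 38.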